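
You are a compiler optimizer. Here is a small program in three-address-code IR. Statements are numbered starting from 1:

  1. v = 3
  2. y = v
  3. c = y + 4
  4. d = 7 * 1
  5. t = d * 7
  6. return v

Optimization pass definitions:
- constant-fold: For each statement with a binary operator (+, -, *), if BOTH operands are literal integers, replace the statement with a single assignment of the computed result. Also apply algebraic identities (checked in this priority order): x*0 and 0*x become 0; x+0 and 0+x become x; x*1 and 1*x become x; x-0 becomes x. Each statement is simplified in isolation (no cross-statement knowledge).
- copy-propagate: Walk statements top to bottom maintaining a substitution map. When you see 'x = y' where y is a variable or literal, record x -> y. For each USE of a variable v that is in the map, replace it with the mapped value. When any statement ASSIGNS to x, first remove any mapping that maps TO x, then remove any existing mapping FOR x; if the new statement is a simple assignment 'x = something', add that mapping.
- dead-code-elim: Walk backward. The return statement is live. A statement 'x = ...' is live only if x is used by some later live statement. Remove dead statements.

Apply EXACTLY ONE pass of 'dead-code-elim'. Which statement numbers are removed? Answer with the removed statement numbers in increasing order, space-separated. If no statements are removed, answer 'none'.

Answer: 2 3 4 5

Derivation:
Backward liveness scan:
Stmt 1 'v = 3': KEEP (v is live); live-in = []
Stmt 2 'y = v': DEAD (y not in live set ['v'])
Stmt 3 'c = y + 4': DEAD (c not in live set ['v'])
Stmt 4 'd = 7 * 1': DEAD (d not in live set ['v'])
Stmt 5 't = d * 7': DEAD (t not in live set ['v'])
Stmt 6 'return v': KEEP (return); live-in = ['v']
Removed statement numbers: [2, 3, 4, 5]
Surviving IR:
  v = 3
  return v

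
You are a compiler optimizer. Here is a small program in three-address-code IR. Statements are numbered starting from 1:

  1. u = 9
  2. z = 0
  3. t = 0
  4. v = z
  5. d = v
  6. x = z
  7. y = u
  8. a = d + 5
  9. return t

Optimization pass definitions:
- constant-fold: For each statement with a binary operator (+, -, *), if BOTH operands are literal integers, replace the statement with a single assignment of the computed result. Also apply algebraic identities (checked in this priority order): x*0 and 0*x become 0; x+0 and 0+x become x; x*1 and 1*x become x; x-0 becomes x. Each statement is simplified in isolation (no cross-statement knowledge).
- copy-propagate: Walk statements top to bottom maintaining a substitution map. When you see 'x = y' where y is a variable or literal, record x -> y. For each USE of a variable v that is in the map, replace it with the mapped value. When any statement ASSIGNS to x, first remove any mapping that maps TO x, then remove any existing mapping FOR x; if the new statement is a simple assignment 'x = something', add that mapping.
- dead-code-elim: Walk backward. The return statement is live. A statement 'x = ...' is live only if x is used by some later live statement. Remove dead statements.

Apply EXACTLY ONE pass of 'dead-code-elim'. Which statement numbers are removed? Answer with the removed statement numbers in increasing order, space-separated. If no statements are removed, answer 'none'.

Backward liveness scan:
Stmt 1 'u = 9': DEAD (u not in live set [])
Stmt 2 'z = 0': DEAD (z not in live set [])
Stmt 3 't = 0': KEEP (t is live); live-in = []
Stmt 4 'v = z': DEAD (v not in live set ['t'])
Stmt 5 'd = v': DEAD (d not in live set ['t'])
Stmt 6 'x = z': DEAD (x not in live set ['t'])
Stmt 7 'y = u': DEAD (y not in live set ['t'])
Stmt 8 'a = d + 5': DEAD (a not in live set ['t'])
Stmt 9 'return t': KEEP (return); live-in = ['t']
Removed statement numbers: [1, 2, 4, 5, 6, 7, 8]
Surviving IR:
  t = 0
  return t

Answer: 1 2 4 5 6 7 8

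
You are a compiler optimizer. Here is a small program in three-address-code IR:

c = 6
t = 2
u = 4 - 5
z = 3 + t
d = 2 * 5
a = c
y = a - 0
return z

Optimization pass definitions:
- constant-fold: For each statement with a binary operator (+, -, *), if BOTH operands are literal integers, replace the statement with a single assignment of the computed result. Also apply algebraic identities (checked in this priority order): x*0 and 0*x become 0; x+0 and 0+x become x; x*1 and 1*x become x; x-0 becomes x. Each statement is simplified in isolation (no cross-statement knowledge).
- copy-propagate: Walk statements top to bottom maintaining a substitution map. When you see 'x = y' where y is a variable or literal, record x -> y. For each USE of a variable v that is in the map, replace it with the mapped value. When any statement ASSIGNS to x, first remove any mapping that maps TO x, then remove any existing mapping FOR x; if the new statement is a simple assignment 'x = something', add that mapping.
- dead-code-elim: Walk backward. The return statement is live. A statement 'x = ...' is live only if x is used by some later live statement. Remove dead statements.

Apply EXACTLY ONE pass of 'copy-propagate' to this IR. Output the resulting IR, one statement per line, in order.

Applying copy-propagate statement-by-statement:
  [1] c = 6  (unchanged)
  [2] t = 2  (unchanged)
  [3] u = 4 - 5  (unchanged)
  [4] z = 3 + t  -> z = 3 + 2
  [5] d = 2 * 5  (unchanged)
  [6] a = c  -> a = 6
  [7] y = a - 0  -> y = 6 - 0
  [8] return z  (unchanged)
Result (8 stmts):
  c = 6
  t = 2
  u = 4 - 5
  z = 3 + 2
  d = 2 * 5
  a = 6
  y = 6 - 0
  return z

Answer: c = 6
t = 2
u = 4 - 5
z = 3 + 2
d = 2 * 5
a = 6
y = 6 - 0
return z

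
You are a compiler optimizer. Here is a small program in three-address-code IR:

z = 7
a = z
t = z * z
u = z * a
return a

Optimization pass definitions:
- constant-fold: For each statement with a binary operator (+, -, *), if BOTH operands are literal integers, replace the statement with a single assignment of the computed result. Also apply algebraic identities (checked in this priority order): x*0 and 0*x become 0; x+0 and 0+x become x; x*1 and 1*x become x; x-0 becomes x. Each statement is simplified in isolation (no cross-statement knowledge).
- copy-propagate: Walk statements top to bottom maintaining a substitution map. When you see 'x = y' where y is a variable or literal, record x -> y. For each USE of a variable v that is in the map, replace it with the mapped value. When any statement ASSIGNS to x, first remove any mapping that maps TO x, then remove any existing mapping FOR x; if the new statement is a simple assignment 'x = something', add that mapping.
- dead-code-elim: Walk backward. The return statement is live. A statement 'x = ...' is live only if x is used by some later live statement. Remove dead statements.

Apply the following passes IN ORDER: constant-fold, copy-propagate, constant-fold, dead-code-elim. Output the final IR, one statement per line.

Initial IR:
  z = 7
  a = z
  t = z * z
  u = z * a
  return a
After constant-fold (5 stmts):
  z = 7
  a = z
  t = z * z
  u = z * a
  return a
After copy-propagate (5 stmts):
  z = 7
  a = 7
  t = 7 * 7
  u = 7 * 7
  return 7
After constant-fold (5 stmts):
  z = 7
  a = 7
  t = 49
  u = 49
  return 7
After dead-code-elim (1 stmts):
  return 7

Answer: return 7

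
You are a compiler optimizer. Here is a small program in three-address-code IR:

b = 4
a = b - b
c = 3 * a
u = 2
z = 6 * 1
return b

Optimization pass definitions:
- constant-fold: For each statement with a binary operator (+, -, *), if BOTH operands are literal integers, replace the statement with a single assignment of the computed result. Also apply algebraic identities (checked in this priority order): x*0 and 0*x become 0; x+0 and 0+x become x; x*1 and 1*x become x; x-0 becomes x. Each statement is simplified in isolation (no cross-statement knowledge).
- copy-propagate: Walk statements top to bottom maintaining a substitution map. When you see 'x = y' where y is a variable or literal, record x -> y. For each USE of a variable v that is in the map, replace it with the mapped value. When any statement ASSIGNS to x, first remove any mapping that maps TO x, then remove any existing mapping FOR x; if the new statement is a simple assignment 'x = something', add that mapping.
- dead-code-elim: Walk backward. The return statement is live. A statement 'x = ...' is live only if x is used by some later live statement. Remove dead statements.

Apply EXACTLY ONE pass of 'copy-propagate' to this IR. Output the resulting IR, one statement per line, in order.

Applying copy-propagate statement-by-statement:
  [1] b = 4  (unchanged)
  [2] a = b - b  -> a = 4 - 4
  [3] c = 3 * a  (unchanged)
  [4] u = 2  (unchanged)
  [5] z = 6 * 1  (unchanged)
  [6] return b  -> return 4
Result (6 stmts):
  b = 4
  a = 4 - 4
  c = 3 * a
  u = 2
  z = 6 * 1
  return 4

Answer: b = 4
a = 4 - 4
c = 3 * a
u = 2
z = 6 * 1
return 4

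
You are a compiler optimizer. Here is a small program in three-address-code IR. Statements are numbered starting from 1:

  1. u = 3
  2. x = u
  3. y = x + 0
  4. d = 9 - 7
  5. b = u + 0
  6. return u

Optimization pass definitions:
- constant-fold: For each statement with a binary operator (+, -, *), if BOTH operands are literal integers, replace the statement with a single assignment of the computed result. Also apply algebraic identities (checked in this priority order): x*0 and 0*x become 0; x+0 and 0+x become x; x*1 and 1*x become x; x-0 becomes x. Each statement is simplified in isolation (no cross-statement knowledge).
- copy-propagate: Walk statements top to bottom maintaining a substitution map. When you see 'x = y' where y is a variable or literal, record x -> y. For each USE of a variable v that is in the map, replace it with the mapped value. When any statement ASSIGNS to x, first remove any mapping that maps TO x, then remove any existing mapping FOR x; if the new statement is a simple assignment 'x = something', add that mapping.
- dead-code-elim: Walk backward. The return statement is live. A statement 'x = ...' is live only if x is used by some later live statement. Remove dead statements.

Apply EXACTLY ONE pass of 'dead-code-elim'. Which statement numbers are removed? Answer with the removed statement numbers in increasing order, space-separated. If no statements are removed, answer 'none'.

Answer: 2 3 4 5

Derivation:
Backward liveness scan:
Stmt 1 'u = 3': KEEP (u is live); live-in = []
Stmt 2 'x = u': DEAD (x not in live set ['u'])
Stmt 3 'y = x + 0': DEAD (y not in live set ['u'])
Stmt 4 'd = 9 - 7': DEAD (d not in live set ['u'])
Stmt 5 'b = u + 0': DEAD (b not in live set ['u'])
Stmt 6 'return u': KEEP (return); live-in = ['u']
Removed statement numbers: [2, 3, 4, 5]
Surviving IR:
  u = 3
  return u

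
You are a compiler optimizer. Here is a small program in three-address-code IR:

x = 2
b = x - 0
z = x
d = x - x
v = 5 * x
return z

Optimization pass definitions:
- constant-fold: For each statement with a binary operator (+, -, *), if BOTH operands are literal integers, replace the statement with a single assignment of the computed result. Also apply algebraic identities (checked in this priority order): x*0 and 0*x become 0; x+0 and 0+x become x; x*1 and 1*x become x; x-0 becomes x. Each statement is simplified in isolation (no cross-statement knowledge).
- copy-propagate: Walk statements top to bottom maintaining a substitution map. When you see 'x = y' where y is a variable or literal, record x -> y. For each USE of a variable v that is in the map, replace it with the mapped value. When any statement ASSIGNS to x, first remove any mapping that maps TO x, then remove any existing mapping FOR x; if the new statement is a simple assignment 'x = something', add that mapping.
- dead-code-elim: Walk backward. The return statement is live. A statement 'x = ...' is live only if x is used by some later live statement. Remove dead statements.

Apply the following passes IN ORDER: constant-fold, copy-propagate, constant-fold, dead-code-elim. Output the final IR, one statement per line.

Answer: return 2

Derivation:
Initial IR:
  x = 2
  b = x - 0
  z = x
  d = x - x
  v = 5 * x
  return z
After constant-fold (6 stmts):
  x = 2
  b = x
  z = x
  d = x - x
  v = 5 * x
  return z
After copy-propagate (6 stmts):
  x = 2
  b = 2
  z = 2
  d = 2 - 2
  v = 5 * 2
  return 2
After constant-fold (6 stmts):
  x = 2
  b = 2
  z = 2
  d = 0
  v = 10
  return 2
After dead-code-elim (1 stmts):
  return 2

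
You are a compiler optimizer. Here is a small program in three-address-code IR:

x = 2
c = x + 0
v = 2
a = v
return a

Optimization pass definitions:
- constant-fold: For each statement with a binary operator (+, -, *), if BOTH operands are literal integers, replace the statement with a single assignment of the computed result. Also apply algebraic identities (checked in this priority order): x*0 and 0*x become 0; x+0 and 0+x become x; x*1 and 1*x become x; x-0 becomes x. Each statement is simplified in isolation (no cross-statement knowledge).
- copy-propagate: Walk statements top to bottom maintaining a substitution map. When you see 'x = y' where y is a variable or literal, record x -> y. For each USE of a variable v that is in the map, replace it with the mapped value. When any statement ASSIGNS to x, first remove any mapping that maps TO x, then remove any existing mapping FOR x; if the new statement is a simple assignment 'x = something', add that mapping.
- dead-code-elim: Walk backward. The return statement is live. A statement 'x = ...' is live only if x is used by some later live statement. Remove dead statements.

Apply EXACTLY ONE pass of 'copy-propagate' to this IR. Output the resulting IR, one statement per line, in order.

Applying copy-propagate statement-by-statement:
  [1] x = 2  (unchanged)
  [2] c = x + 0  -> c = 2 + 0
  [3] v = 2  (unchanged)
  [4] a = v  -> a = 2
  [5] return a  -> return 2
Result (5 stmts):
  x = 2
  c = 2 + 0
  v = 2
  a = 2
  return 2

Answer: x = 2
c = 2 + 0
v = 2
a = 2
return 2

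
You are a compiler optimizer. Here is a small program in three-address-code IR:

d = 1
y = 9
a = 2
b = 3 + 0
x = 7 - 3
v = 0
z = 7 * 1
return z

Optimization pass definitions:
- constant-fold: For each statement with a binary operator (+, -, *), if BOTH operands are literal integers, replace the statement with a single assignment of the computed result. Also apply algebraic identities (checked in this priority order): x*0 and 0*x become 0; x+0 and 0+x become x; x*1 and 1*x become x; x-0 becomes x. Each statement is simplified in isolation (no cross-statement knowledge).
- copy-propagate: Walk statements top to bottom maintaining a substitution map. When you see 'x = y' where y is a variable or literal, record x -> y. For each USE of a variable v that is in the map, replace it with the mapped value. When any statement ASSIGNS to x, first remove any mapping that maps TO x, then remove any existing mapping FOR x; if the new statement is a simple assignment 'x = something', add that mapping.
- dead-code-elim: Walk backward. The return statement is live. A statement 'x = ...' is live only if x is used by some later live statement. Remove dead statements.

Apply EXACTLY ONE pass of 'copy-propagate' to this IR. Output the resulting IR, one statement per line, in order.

Answer: d = 1
y = 9
a = 2
b = 3 + 0
x = 7 - 3
v = 0
z = 7 * 1
return z

Derivation:
Applying copy-propagate statement-by-statement:
  [1] d = 1  (unchanged)
  [2] y = 9  (unchanged)
  [3] a = 2  (unchanged)
  [4] b = 3 + 0  (unchanged)
  [5] x = 7 - 3  (unchanged)
  [6] v = 0  (unchanged)
  [7] z = 7 * 1  (unchanged)
  [8] return z  (unchanged)
Result (8 stmts):
  d = 1
  y = 9
  a = 2
  b = 3 + 0
  x = 7 - 3
  v = 0
  z = 7 * 1
  return z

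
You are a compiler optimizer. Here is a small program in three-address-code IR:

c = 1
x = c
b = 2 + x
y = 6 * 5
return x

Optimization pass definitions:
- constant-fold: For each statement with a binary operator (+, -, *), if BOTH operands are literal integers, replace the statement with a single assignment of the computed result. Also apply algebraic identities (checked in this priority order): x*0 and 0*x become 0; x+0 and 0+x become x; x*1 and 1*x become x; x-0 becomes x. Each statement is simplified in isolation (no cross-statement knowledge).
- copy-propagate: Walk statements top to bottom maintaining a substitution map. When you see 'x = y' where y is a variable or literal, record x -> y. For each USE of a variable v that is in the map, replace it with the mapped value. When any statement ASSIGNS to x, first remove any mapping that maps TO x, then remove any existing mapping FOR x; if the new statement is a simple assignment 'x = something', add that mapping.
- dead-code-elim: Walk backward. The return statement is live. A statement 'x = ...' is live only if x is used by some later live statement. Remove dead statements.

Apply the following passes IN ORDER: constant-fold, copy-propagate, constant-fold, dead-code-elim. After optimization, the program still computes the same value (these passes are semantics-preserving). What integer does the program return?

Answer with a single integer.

Answer: 1

Derivation:
Initial IR:
  c = 1
  x = c
  b = 2 + x
  y = 6 * 5
  return x
After constant-fold (5 stmts):
  c = 1
  x = c
  b = 2 + x
  y = 30
  return x
After copy-propagate (5 stmts):
  c = 1
  x = 1
  b = 2 + 1
  y = 30
  return 1
After constant-fold (5 stmts):
  c = 1
  x = 1
  b = 3
  y = 30
  return 1
After dead-code-elim (1 stmts):
  return 1
Evaluate:
  c = 1  =>  c = 1
  x = c  =>  x = 1
  b = 2 + x  =>  b = 3
  y = 6 * 5  =>  y = 30
  return x = 1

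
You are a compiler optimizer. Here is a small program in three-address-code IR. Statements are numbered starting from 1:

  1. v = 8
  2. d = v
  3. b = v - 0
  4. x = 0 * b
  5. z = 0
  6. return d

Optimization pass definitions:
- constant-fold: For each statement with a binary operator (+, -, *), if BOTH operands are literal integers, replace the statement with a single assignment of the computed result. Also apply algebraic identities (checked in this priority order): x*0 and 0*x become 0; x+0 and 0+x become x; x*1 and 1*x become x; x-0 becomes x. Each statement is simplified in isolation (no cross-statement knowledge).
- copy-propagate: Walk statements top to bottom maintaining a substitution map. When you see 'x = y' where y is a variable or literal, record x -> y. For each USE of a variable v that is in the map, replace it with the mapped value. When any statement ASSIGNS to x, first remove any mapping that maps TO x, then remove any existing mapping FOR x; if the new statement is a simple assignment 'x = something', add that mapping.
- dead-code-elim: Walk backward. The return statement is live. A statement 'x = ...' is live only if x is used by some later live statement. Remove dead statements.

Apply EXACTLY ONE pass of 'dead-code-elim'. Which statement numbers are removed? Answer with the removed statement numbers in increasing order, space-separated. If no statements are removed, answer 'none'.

Backward liveness scan:
Stmt 1 'v = 8': KEEP (v is live); live-in = []
Stmt 2 'd = v': KEEP (d is live); live-in = ['v']
Stmt 3 'b = v - 0': DEAD (b not in live set ['d'])
Stmt 4 'x = 0 * b': DEAD (x not in live set ['d'])
Stmt 5 'z = 0': DEAD (z not in live set ['d'])
Stmt 6 'return d': KEEP (return); live-in = ['d']
Removed statement numbers: [3, 4, 5]
Surviving IR:
  v = 8
  d = v
  return d

Answer: 3 4 5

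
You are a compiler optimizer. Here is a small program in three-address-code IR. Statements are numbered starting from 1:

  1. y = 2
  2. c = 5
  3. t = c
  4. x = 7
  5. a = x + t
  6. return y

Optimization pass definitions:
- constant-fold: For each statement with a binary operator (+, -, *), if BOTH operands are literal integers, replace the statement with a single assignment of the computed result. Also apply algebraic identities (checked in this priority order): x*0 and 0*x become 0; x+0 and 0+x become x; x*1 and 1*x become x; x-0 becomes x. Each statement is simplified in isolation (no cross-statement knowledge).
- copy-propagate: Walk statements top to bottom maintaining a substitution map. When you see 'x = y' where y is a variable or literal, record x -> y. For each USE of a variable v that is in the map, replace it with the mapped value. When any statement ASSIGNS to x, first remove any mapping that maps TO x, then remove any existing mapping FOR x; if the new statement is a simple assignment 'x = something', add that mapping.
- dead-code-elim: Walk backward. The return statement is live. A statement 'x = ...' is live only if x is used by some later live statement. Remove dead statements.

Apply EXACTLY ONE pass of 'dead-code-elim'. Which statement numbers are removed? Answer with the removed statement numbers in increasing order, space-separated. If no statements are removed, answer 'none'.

Answer: 2 3 4 5

Derivation:
Backward liveness scan:
Stmt 1 'y = 2': KEEP (y is live); live-in = []
Stmt 2 'c = 5': DEAD (c not in live set ['y'])
Stmt 3 't = c': DEAD (t not in live set ['y'])
Stmt 4 'x = 7': DEAD (x not in live set ['y'])
Stmt 5 'a = x + t': DEAD (a not in live set ['y'])
Stmt 6 'return y': KEEP (return); live-in = ['y']
Removed statement numbers: [2, 3, 4, 5]
Surviving IR:
  y = 2
  return y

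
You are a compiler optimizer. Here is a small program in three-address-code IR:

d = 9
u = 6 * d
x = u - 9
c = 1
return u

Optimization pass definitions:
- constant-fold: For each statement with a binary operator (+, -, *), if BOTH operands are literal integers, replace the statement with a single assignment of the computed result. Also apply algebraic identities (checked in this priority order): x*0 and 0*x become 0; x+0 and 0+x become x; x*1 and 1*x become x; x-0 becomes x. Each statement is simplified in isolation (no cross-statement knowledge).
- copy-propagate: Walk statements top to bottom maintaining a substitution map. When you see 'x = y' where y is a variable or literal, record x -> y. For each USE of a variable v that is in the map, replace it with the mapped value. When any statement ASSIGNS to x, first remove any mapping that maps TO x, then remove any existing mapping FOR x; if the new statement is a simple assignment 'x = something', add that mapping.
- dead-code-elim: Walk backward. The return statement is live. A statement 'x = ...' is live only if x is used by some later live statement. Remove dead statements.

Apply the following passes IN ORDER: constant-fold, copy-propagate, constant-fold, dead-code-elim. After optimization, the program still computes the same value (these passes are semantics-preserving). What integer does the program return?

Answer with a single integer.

Answer: 54

Derivation:
Initial IR:
  d = 9
  u = 6 * d
  x = u - 9
  c = 1
  return u
After constant-fold (5 stmts):
  d = 9
  u = 6 * d
  x = u - 9
  c = 1
  return u
After copy-propagate (5 stmts):
  d = 9
  u = 6 * 9
  x = u - 9
  c = 1
  return u
After constant-fold (5 stmts):
  d = 9
  u = 54
  x = u - 9
  c = 1
  return u
After dead-code-elim (2 stmts):
  u = 54
  return u
Evaluate:
  d = 9  =>  d = 9
  u = 6 * d  =>  u = 54
  x = u - 9  =>  x = 45
  c = 1  =>  c = 1
  return u = 54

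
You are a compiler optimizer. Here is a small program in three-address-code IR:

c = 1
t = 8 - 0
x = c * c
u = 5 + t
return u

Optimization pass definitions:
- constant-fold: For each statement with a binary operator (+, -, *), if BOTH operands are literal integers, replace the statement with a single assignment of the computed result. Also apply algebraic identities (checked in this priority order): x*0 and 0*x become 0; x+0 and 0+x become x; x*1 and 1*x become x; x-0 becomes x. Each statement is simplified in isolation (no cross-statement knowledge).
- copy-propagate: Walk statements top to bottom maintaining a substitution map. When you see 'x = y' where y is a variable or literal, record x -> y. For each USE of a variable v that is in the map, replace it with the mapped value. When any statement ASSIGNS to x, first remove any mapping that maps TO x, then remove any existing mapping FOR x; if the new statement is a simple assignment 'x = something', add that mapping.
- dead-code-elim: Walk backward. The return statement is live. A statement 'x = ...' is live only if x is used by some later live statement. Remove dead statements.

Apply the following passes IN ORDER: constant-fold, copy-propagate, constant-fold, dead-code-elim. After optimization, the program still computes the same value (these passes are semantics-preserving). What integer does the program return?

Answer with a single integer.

Initial IR:
  c = 1
  t = 8 - 0
  x = c * c
  u = 5 + t
  return u
After constant-fold (5 stmts):
  c = 1
  t = 8
  x = c * c
  u = 5 + t
  return u
After copy-propagate (5 stmts):
  c = 1
  t = 8
  x = 1 * 1
  u = 5 + 8
  return u
After constant-fold (5 stmts):
  c = 1
  t = 8
  x = 1
  u = 13
  return u
After dead-code-elim (2 stmts):
  u = 13
  return u
Evaluate:
  c = 1  =>  c = 1
  t = 8 - 0  =>  t = 8
  x = c * c  =>  x = 1
  u = 5 + t  =>  u = 13
  return u = 13

Answer: 13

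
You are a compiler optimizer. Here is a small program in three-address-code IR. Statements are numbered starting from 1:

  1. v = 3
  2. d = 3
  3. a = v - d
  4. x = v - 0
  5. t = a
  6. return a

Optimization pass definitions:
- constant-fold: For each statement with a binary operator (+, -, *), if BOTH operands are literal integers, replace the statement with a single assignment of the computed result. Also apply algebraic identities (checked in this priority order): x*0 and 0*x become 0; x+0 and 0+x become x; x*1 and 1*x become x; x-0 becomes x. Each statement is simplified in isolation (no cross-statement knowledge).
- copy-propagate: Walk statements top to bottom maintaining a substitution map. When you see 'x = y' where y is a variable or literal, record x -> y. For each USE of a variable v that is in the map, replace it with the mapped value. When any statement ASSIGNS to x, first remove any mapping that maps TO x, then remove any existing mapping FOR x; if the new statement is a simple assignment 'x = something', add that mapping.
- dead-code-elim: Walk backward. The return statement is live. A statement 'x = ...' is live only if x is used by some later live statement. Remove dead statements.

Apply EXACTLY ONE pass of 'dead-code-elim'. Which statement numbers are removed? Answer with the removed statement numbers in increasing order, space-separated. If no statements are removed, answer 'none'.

Backward liveness scan:
Stmt 1 'v = 3': KEEP (v is live); live-in = []
Stmt 2 'd = 3': KEEP (d is live); live-in = ['v']
Stmt 3 'a = v - d': KEEP (a is live); live-in = ['d', 'v']
Stmt 4 'x = v - 0': DEAD (x not in live set ['a'])
Stmt 5 't = a': DEAD (t not in live set ['a'])
Stmt 6 'return a': KEEP (return); live-in = ['a']
Removed statement numbers: [4, 5]
Surviving IR:
  v = 3
  d = 3
  a = v - d
  return a

Answer: 4 5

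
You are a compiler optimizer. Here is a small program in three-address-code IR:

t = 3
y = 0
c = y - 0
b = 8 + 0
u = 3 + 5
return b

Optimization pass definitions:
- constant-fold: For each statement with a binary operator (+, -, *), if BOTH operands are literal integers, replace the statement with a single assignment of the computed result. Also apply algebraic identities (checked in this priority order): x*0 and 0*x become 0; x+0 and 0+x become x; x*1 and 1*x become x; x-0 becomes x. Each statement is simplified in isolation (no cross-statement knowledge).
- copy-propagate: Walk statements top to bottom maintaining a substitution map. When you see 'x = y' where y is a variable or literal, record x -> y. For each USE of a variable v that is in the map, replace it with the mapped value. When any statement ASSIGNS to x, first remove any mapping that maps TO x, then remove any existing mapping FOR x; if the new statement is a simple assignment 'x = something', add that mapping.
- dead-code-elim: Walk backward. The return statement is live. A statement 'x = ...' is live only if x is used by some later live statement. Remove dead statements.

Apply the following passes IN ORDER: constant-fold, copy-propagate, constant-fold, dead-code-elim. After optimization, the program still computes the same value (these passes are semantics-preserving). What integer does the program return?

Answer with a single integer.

Answer: 8

Derivation:
Initial IR:
  t = 3
  y = 0
  c = y - 0
  b = 8 + 0
  u = 3 + 5
  return b
After constant-fold (6 stmts):
  t = 3
  y = 0
  c = y
  b = 8
  u = 8
  return b
After copy-propagate (6 stmts):
  t = 3
  y = 0
  c = 0
  b = 8
  u = 8
  return 8
After constant-fold (6 stmts):
  t = 3
  y = 0
  c = 0
  b = 8
  u = 8
  return 8
After dead-code-elim (1 stmts):
  return 8
Evaluate:
  t = 3  =>  t = 3
  y = 0  =>  y = 0
  c = y - 0  =>  c = 0
  b = 8 + 0  =>  b = 8
  u = 3 + 5  =>  u = 8
  return b = 8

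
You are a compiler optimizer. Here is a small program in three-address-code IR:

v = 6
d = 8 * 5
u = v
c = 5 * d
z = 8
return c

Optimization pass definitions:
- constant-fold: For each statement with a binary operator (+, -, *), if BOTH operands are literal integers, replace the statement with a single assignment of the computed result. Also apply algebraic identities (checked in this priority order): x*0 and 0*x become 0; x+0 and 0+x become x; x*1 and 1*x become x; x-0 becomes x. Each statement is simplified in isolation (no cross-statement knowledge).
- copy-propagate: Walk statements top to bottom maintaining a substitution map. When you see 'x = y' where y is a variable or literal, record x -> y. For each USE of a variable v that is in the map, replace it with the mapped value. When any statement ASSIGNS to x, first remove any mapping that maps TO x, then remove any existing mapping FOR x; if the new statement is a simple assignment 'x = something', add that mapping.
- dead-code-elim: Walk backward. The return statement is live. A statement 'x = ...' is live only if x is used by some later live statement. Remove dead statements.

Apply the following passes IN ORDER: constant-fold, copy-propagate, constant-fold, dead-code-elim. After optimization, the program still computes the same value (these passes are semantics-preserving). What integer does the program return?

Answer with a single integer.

Answer: 200

Derivation:
Initial IR:
  v = 6
  d = 8 * 5
  u = v
  c = 5 * d
  z = 8
  return c
After constant-fold (6 stmts):
  v = 6
  d = 40
  u = v
  c = 5 * d
  z = 8
  return c
After copy-propagate (6 stmts):
  v = 6
  d = 40
  u = 6
  c = 5 * 40
  z = 8
  return c
After constant-fold (6 stmts):
  v = 6
  d = 40
  u = 6
  c = 200
  z = 8
  return c
After dead-code-elim (2 stmts):
  c = 200
  return c
Evaluate:
  v = 6  =>  v = 6
  d = 8 * 5  =>  d = 40
  u = v  =>  u = 6
  c = 5 * d  =>  c = 200
  z = 8  =>  z = 8
  return c = 200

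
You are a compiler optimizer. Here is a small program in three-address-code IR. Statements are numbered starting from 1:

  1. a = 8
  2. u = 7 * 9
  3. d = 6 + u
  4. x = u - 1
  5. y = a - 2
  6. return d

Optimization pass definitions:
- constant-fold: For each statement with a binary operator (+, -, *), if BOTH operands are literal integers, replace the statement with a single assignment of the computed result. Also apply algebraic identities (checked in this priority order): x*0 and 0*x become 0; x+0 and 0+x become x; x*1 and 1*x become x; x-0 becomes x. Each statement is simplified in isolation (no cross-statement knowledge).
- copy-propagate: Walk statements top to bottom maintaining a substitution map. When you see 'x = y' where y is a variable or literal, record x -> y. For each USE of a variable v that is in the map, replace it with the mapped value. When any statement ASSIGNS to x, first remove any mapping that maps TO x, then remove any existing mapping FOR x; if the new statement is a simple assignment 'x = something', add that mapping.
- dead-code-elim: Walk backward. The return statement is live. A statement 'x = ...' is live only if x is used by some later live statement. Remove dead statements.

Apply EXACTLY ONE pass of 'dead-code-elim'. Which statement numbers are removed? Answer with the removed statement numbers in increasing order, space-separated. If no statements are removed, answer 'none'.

Backward liveness scan:
Stmt 1 'a = 8': DEAD (a not in live set [])
Stmt 2 'u = 7 * 9': KEEP (u is live); live-in = []
Stmt 3 'd = 6 + u': KEEP (d is live); live-in = ['u']
Stmt 4 'x = u - 1': DEAD (x not in live set ['d'])
Stmt 5 'y = a - 2': DEAD (y not in live set ['d'])
Stmt 6 'return d': KEEP (return); live-in = ['d']
Removed statement numbers: [1, 4, 5]
Surviving IR:
  u = 7 * 9
  d = 6 + u
  return d

Answer: 1 4 5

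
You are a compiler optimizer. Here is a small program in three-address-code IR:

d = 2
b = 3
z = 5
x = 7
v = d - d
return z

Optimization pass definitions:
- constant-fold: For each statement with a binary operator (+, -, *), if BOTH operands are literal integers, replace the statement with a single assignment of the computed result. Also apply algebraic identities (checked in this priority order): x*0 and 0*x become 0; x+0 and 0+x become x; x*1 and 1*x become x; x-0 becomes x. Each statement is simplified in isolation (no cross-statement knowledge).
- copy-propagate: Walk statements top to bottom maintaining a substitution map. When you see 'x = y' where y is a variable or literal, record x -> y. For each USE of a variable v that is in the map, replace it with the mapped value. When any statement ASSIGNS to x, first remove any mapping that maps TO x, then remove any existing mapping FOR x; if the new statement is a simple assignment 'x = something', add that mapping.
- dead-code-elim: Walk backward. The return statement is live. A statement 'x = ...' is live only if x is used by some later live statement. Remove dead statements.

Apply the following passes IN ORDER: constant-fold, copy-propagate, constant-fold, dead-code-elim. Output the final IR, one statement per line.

Initial IR:
  d = 2
  b = 3
  z = 5
  x = 7
  v = d - d
  return z
After constant-fold (6 stmts):
  d = 2
  b = 3
  z = 5
  x = 7
  v = d - d
  return z
After copy-propagate (6 stmts):
  d = 2
  b = 3
  z = 5
  x = 7
  v = 2 - 2
  return 5
After constant-fold (6 stmts):
  d = 2
  b = 3
  z = 5
  x = 7
  v = 0
  return 5
After dead-code-elim (1 stmts):
  return 5

Answer: return 5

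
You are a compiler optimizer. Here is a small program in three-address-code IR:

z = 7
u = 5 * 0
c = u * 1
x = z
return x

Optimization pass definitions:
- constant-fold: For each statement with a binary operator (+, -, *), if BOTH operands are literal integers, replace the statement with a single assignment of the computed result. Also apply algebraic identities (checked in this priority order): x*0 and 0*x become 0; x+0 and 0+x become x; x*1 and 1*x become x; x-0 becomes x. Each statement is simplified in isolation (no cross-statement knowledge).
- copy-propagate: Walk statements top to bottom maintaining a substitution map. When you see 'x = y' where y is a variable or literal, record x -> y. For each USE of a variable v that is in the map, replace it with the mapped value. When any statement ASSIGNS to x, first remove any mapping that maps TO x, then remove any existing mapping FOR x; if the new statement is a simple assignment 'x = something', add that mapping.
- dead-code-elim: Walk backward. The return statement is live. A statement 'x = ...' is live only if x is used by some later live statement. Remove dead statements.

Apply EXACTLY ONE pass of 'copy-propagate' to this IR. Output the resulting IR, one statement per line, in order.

Applying copy-propagate statement-by-statement:
  [1] z = 7  (unchanged)
  [2] u = 5 * 0  (unchanged)
  [3] c = u * 1  (unchanged)
  [4] x = z  -> x = 7
  [5] return x  -> return 7
Result (5 stmts):
  z = 7
  u = 5 * 0
  c = u * 1
  x = 7
  return 7

Answer: z = 7
u = 5 * 0
c = u * 1
x = 7
return 7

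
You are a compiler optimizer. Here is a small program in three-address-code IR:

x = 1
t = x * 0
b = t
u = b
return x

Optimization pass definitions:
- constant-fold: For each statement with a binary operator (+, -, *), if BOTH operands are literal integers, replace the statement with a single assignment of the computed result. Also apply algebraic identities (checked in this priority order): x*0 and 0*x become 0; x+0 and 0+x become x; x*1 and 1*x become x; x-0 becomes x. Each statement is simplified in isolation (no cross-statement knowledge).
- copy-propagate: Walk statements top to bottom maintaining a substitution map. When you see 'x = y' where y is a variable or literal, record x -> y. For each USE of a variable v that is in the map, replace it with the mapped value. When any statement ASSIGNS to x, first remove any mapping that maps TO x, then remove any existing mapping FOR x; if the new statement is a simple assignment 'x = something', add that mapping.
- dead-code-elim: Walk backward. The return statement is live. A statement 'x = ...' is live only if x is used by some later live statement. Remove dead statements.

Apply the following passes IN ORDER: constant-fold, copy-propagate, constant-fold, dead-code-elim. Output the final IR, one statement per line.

Answer: return 1

Derivation:
Initial IR:
  x = 1
  t = x * 0
  b = t
  u = b
  return x
After constant-fold (5 stmts):
  x = 1
  t = 0
  b = t
  u = b
  return x
After copy-propagate (5 stmts):
  x = 1
  t = 0
  b = 0
  u = 0
  return 1
After constant-fold (5 stmts):
  x = 1
  t = 0
  b = 0
  u = 0
  return 1
After dead-code-elim (1 stmts):
  return 1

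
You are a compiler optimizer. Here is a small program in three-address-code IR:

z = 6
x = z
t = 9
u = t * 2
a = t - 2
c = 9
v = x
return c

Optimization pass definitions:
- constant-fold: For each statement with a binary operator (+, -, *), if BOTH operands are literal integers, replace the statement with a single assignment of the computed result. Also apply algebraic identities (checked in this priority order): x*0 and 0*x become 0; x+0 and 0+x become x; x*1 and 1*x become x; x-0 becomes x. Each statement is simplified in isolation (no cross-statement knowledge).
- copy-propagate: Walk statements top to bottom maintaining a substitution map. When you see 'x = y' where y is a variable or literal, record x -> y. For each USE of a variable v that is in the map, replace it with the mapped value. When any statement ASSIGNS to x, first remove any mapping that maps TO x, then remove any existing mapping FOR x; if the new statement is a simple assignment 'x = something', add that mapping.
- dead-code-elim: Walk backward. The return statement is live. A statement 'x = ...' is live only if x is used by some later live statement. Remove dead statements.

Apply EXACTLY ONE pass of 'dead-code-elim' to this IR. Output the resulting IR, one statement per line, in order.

Applying dead-code-elim statement-by-statement:
  [8] return c  -> KEEP (return); live=['c']
  [7] v = x  -> DEAD (v not live)
  [6] c = 9  -> KEEP; live=[]
  [5] a = t - 2  -> DEAD (a not live)
  [4] u = t * 2  -> DEAD (u not live)
  [3] t = 9  -> DEAD (t not live)
  [2] x = z  -> DEAD (x not live)
  [1] z = 6  -> DEAD (z not live)
Result (2 stmts):
  c = 9
  return c

Answer: c = 9
return c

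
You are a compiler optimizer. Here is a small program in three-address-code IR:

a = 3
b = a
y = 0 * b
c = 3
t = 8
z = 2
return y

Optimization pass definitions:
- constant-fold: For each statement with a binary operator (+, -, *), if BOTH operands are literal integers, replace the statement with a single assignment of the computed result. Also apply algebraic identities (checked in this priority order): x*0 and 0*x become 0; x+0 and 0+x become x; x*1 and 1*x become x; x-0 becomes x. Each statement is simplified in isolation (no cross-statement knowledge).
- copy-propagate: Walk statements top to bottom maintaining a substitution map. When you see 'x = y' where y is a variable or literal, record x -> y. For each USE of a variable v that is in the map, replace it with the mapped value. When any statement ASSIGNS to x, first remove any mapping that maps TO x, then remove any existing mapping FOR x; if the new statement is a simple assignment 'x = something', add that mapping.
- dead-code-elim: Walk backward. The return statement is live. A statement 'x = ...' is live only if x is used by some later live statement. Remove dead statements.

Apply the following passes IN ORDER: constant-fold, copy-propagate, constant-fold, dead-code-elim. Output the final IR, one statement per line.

Answer: return 0

Derivation:
Initial IR:
  a = 3
  b = a
  y = 0 * b
  c = 3
  t = 8
  z = 2
  return y
After constant-fold (7 stmts):
  a = 3
  b = a
  y = 0
  c = 3
  t = 8
  z = 2
  return y
After copy-propagate (7 stmts):
  a = 3
  b = 3
  y = 0
  c = 3
  t = 8
  z = 2
  return 0
After constant-fold (7 stmts):
  a = 3
  b = 3
  y = 0
  c = 3
  t = 8
  z = 2
  return 0
After dead-code-elim (1 stmts):
  return 0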